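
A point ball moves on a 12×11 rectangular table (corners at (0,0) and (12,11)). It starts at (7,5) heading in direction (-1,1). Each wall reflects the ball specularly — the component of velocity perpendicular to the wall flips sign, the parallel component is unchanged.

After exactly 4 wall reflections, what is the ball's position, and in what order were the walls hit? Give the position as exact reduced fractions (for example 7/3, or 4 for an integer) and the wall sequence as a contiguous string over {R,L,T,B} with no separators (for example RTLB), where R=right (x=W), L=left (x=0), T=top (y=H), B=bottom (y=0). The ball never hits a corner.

Final position: (12,2)
Wall sequence: TLBR

1. t=6 → T at (1,11); v=(-1,-1)
2. t=1 → L at (0,10); v=(1,-1)
3. t=10 → B at (10,0); v=(1,1)
4. t=2 → R at (12,2); v=(-1,1)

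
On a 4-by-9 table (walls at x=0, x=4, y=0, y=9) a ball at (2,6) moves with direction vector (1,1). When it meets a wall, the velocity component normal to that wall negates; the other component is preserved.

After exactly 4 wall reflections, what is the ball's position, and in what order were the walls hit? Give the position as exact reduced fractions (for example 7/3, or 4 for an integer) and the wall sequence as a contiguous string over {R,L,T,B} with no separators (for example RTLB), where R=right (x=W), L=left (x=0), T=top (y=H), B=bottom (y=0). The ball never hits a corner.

1. t=2 → R at (4,8); v=(-1,1)
2. t=1 → T at (3,9); v=(-1,-1)
3. t=3 → L at (0,6); v=(1,-1)
4. t=4 → R at (4,2); v=(-1,-1)

Final position: (4,2)
Wall sequence: RTLR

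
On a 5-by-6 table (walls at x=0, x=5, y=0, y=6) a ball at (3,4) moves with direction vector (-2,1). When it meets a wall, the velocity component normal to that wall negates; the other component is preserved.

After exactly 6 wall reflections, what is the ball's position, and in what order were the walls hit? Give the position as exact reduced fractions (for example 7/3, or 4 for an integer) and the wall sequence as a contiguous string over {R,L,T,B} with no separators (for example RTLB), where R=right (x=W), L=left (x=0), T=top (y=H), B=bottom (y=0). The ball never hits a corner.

Final position: (5,1)
Wall sequence: LTRLBR

1. t=3/2 → L at (0,11/2); v=(2,1)
2. t=1/2 → T at (1,6); v=(2,-1)
3. t=2 → R at (5,4); v=(-2,-1)
4. t=5/2 → L at (0,3/2); v=(2,-1)
5. t=3/2 → B at (3,0); v=(2,1)
6. t=1 → R at (5,1); v=(-2,1)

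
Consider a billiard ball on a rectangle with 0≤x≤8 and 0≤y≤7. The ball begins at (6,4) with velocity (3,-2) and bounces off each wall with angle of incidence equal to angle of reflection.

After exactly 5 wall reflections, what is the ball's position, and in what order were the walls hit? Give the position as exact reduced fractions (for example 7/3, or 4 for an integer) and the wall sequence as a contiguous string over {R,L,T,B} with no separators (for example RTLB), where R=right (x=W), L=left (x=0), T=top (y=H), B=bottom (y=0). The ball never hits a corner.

Final position: (8,6)
Wall sequence: RBLTR

1. t=2/3 → R at (8,8/3); v=(-3,-2)
2. t=4/3 → B at (4,0); v=(-3,2)
3. t=4/3 → L at (0,8/3); v=(3,2)
4. t=13/6 → T at (13/2,7); v=(3,-2)
5. t=1/2 → R at (8,6); v=(-3,-2)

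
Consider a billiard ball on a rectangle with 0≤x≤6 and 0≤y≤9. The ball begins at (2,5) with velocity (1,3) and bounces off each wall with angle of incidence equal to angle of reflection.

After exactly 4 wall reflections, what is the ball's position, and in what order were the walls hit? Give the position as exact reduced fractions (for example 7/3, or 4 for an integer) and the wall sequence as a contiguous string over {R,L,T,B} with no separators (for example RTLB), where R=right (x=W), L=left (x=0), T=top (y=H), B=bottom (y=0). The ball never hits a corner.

1. t=4/3 → T at (10/3,9); v=(1,-3)
2. t=8/3 → R at (6,1); v=(-1,-3)
3. t=1/3 → B at (17/3,0); v=(-1,3)
4. t=3 → T at (8/3,9); v=(-1,-3)

Final position: (8/3,9)
Wall sequence: TRBT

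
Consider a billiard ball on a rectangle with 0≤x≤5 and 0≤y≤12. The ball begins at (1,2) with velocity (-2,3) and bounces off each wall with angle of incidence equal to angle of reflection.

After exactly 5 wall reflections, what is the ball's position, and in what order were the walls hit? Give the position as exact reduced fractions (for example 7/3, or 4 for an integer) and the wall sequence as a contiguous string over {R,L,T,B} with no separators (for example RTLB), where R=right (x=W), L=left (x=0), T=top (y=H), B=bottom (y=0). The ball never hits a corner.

Final position: (11/3,0)
Wall sequence: LRTLB

1. t=1/2 → L at (0,7/2); v=(2,3)
2. t=5/2 → R at (5,11); v=(-2,3)
3. t=1/3 → T at (13/3,12); v=(-2,-3)
4. t=13/6 → L at (0,11/2); v=(2,-3)
5. t=11/6 → B at (11/3,0); v=(2,3)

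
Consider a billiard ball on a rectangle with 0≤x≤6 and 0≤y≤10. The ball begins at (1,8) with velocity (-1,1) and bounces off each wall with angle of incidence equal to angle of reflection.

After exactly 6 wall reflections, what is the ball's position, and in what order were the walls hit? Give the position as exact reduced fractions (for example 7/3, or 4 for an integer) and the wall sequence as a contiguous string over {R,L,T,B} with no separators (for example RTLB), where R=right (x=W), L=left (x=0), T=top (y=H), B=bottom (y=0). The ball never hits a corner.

1. t=1 → L at (0,9); v=(1,1)
2. t=1 → T at (1,10); v=(1,-1)
3. t=5 → R at (6,5); v=(-1,-1)
4. t=5 → B at (1,0); v=(-1,1)
5. t=1 → L at (0,1); v=(1,1)
6. t=6 → R at (6,7); v=(-1,1)

Final position: (6,7)
Wall sequence: LTRBLR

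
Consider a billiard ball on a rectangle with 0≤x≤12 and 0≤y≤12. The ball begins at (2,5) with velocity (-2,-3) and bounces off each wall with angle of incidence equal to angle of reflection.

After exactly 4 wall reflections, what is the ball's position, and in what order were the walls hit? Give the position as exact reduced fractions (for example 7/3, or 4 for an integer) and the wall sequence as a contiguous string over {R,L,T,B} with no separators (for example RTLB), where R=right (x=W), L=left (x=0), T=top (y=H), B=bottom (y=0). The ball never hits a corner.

Final position: (12,8)
Wall sequence: LBTR

1. t=1 → L at (0,2); v=(2,-3)
2. t=2/3 → B at (4/3,0); v=(2,3)
3. t=4 → T at (28/3,12); v=(2,-3)
4. t=4/3 → R at (12,8); v=(-2,-3)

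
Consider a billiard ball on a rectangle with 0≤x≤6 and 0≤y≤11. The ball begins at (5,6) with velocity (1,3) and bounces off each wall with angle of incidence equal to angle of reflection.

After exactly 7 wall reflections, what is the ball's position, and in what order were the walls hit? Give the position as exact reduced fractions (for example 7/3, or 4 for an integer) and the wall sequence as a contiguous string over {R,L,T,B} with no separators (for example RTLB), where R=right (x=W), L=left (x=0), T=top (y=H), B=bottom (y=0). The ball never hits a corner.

Final position: (6,1)
Wall sequence: RTBLTBR

1. t=1 → R at (6,9); v=(-1,3)
2. t=2/3 → T at (16/3,11); v=(-1,-3)
3. t=11/3 → B at (5/3,0); v=(-1,3)
4. t=5/3 → L at (0,5); v=(1,3)
5. t=2 → T at (2,11); v=(1,-3)
6. t=11/3 → B at (17/3,0); v=(1,3)
7. t=1/3 → R at (6,1); v=(-1,3)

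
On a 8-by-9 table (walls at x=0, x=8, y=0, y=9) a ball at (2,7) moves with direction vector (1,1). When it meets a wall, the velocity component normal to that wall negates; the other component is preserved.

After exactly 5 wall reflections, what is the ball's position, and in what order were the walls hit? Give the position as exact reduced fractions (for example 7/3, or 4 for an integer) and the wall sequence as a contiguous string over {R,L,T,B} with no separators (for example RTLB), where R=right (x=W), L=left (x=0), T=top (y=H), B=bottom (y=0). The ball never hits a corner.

1. t=2 → T at (4,9); v=(1,-1)
2. t=4 → R at (8,5); v=(-1,-1)
3. t=5 → B at (3,0); v=(-1,1)
4. t=3 → L at (0,3); v=(1,1)
5. t=6 → T at (6,9); v=(1,-1)

Final position: (6,9)
Wall sequence: TRBLT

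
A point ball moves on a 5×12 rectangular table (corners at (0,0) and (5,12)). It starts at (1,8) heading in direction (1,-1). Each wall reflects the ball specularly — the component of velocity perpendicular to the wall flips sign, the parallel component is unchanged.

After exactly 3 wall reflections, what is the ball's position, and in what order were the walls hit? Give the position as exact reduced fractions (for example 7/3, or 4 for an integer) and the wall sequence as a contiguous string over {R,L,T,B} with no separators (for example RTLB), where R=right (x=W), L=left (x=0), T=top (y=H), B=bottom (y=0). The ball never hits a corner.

Final position: (0,1)
Wall sequence: RBL

1. t=4 → R at (5,4); v=(-1,-1)
2. t=4 → B at (1,0); v=(-1,1)
3. t=1 → L at (0,1); v=(1,1)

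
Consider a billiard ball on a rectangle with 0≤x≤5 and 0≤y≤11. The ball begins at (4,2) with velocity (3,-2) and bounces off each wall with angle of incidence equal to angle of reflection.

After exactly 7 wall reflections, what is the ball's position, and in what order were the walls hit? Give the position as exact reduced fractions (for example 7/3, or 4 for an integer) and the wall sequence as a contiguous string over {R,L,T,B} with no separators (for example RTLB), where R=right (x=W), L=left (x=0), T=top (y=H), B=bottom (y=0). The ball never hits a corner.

Final position: (5,10)
Wall sequence: RBLRLTR

1. t=1/3 → R at (5,4/3); v=(-3,-2)
2. t=2/3 → B at (3,0); v=(-3,2)
3. t=1 → L at (0,2); v=(3,2)
4. t=5/3 → R at (5,16/3); v=(-3,2)
5. t=5/3 → L at (0,26/3); v=(3,2)
6. t=7/6 → T at (7/2,11); v=(3,-2)
7. t=1/2 → R at (5,10); v=(-3,-2)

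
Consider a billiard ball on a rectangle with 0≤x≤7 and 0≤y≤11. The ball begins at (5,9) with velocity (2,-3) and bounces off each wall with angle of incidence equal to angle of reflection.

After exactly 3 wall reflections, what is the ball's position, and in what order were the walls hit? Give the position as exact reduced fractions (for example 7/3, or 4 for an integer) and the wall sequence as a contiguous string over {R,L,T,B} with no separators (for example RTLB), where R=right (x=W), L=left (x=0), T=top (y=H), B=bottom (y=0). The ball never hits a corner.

Final position: (0,9/2)
Wall sequence: RBL

1. t=1 → R at (7,6); v=(-2,-3)
2. t=2 → B at (3,0); v=(-2,3)
3. t=3/2 → L at (0,9/2); v=(2,3)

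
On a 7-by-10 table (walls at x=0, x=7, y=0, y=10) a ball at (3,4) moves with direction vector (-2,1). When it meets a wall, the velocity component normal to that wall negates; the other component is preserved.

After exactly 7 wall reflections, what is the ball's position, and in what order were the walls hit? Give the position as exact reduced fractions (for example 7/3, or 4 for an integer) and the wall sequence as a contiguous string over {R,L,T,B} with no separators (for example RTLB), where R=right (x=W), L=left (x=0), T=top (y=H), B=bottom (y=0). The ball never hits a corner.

1. t=3/2 → L at (0,11/2); v=(2,1)
2. t=7/2 → R at (7,9); v=(-2,1)
3. t=1 → T at (5,10); v=(-2,-1)
4. t=5/2 → L at (0,15/2); v=(2,-1)
5. t=7/2 → R at (7,4); v=(-2,-1)
6. t=7/2 → L at (0,1/2); v=(2,-1)
7. t=1/2 → B at (1,0); v=(2,1)

Final position: (1,0)
Wall sequence: LRTLRLB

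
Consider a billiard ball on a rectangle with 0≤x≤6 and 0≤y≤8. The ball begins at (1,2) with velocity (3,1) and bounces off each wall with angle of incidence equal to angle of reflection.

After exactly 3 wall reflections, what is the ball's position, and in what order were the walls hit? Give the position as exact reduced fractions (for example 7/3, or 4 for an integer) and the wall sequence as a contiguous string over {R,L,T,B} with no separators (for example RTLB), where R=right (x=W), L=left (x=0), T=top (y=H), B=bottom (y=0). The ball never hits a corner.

1. t=5/3 → R at (6,11/3); v=(-3,1)
2. t=2 → L at (0,17/3); v=(3,1)
3. t=2 → R at (6,23/3); v=(-3,1)

Final position: (6,23/3)
Wall sequence: RLR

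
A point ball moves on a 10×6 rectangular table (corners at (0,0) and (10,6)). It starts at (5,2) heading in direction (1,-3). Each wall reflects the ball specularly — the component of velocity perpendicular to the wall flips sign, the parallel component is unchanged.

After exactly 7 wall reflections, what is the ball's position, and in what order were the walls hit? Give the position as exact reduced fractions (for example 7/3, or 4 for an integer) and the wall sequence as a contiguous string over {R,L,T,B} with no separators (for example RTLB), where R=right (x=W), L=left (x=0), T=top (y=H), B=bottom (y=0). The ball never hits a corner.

1. t=2/3 → B at (17/3,0); v=(1,3)
2. t=2 → T at (23/3,6); v=(1,-3)
3. t=2 → B at (29/3,0); v=(1,3)
4. t=1/3 → R at (10,1); v=(-1,3)
5. t=5/3 → T at (25/3,6); v=(-1,-3)
6. t=2 → B at (19/3,0); v=(-1,3)
7. t=2 → T at (13/3,6); v=(-1,-3)

Final position: (13/3,6)
Wall sequence: BTBRTBT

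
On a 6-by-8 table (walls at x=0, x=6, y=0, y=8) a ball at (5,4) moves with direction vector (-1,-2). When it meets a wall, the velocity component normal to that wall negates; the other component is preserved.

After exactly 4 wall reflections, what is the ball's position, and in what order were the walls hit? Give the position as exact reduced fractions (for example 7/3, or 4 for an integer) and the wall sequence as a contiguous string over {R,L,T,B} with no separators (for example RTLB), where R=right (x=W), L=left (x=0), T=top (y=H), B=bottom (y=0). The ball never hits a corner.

1. t=2 → B at (3,0); v=(-1,2)
2. t=3 → L at (0,6); v=(1,2)
3. t=1 → T at (1,8); v=(1,-2)
4. t=4 → B at (5,0); v=(1,2)

Final position: (5,0)
Wall sequence: BLTB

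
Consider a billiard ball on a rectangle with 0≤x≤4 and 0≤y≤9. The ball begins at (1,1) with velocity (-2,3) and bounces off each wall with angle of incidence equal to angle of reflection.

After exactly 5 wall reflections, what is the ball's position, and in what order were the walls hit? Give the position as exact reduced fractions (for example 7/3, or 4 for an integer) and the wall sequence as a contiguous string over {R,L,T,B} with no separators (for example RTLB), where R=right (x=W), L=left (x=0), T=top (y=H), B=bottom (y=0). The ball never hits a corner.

Final position: (7/3,0)
Wall sequence: LRTLB

1. t=1/2 → L at (0,5/2); v=(2,3)
2. t=2 → R at (4,17/2); v=(-2,3)
3. t=1/6 → T at (11/3,9); v=(-2,-3)
4. t=11/6 → L at (0,7/2); v=(2,-3)
5. t=7/6 → B at (7/3,0); v=(2,3)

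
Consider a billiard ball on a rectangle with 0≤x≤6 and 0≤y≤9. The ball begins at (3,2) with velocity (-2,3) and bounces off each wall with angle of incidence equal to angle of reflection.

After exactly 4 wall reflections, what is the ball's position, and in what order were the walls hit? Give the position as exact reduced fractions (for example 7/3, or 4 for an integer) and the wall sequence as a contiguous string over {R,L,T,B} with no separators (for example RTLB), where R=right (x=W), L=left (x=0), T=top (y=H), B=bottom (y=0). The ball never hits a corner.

Final position: (13/3,0)
Wall sequence: LTRB

1. t=3/2 → L at (0,13/2); v=(2,3)
2. t=5/6 → T at (5/3,9); v=(2,-3)
3. t=13/6 → R at (6,5/2); v=(-2,-3)
4. t=5/6 → B at (13/3,0); v=(-2,3)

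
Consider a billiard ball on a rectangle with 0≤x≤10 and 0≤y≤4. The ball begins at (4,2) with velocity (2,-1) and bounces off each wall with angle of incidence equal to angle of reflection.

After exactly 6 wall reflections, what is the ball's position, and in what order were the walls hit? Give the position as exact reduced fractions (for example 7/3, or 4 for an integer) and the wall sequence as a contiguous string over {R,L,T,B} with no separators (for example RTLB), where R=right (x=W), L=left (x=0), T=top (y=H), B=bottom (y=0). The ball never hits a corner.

1. t=2 → B at (8,0); v=(2,1)
2. t=1 → R at (10,1); v=(-2,1)
3. t=3 → T at (4,4); v=(-2,-1)
4. t=2 → L at (0,2); v=(2,-1)
5. t=2 → B at (4,0); v=(2,1)
6. t=3 → R at (10,3); v=(-2,1)

Final position: (10,3)
Wall sequence: BRTLBR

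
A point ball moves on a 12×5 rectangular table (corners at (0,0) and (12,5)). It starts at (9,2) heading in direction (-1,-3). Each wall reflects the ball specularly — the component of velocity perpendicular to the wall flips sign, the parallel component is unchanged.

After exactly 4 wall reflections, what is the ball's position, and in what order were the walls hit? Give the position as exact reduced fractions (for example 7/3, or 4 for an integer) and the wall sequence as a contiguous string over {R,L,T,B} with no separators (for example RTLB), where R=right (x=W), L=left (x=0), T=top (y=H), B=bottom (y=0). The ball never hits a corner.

Final position: (10/3,5)
Wall sequence: BTBT

1. t=2/3 → B at (25/3,0); v=(-1,3)
2. t=5/3 → T at (20/3,5); v=(-1,-3)
3. t=5/3 → B at (5,0); v=(-1,3)
4. t=5/3 → T at (10/3,5); v=(-1,-3)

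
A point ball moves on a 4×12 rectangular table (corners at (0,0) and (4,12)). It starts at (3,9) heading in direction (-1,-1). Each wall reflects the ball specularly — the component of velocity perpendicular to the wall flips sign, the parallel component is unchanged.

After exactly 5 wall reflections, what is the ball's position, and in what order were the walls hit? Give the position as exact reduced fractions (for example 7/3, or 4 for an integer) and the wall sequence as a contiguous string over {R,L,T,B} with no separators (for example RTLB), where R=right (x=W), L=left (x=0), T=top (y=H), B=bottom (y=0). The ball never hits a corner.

Final position: (4,6)
Wall sequence: LRBLR

1. t=3 → L at (0,6); v=(1,-1)
2. t=4 → R at (4,2); v=(-1,-1)
3. t=2 → B at (2,0); v=(-1,1)
4. t=2 → L at (0,2); v=(1,1)
5. t=4 → R at (4,6); v=(-1,1)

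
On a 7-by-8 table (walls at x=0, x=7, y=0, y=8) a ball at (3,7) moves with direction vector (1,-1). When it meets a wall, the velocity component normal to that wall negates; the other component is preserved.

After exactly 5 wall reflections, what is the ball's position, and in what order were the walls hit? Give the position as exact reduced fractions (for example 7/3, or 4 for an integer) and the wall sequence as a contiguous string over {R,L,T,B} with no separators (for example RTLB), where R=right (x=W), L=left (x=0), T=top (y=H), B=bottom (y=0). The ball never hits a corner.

Final position: (7,5)
Wall sequence: RBLTR

1. t=4 → R at (7,3); v=(-1,-1)
2. t=3 → B at (4,0); v=(-1,1)
3. t=4 → L at (0,4); v=(1,1)
4. t=4 → T at (4,8); v=(1,-1)
5. t=3 → R at (7,5); v=(-1,-1)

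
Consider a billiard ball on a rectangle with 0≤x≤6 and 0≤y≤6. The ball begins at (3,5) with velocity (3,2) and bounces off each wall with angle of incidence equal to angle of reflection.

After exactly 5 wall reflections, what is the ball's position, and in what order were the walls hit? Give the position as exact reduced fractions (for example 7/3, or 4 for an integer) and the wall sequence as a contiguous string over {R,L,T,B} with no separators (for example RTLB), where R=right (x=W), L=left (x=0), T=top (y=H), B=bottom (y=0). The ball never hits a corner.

Final position: (6,3)
Wall sequence: TRLBR

1. t=1/2 → T at (9/2,6); v=(3,-2)
2. t=1/2 → R at (6,5); v=(-3,-2)
3. t=2 → L at (0,1); v=(3,-2)
4. t=1/2 → B at (3/2,0); v=(3,2)
5. t=3/2 → R at (6,3); v=(-3,2)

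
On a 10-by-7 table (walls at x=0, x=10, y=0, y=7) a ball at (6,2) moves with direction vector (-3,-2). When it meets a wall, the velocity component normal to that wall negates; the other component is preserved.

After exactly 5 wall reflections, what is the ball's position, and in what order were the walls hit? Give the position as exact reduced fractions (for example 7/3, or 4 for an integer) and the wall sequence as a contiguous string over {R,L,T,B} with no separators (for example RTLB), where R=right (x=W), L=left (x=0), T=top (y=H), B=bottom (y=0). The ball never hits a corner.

1. t=1 → B at (3,0); v=(-3,2)
2. t=1 → L at (0,2); v=(3,2)
3. t=5/2 → T at (15/2,7); v=(3,-2)
4. t=5/6 → R at (10,16/3); v=(-3,-2)
5. t=8/3 → B at (2,0); v=(-3,2)

Final position: (2,0)
Wall sequence: BLTRB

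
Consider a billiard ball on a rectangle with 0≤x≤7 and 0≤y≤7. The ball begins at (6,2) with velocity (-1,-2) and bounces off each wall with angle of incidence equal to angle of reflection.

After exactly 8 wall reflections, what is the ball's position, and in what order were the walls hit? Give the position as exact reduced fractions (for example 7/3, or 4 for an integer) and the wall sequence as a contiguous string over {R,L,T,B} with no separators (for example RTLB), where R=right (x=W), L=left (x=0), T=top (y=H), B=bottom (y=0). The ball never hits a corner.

Final position: (3/2,7)
Wall sequence: BTLBTRBT

1. t=1 → B at (5,0); v=(-1,2)
2. t=7/2 → T at (3/2,7); v=(-1,-2)
3. t=3/2 → L at (0,4); v=(1,-2)
4. t=2 → B at (2,0); v=(1,2)
5. t=7/2 → T at (11/2,7); v=(1,-2)
6. t=3/2 → R at (7,4); v=(-1,-2)
7. t=2 → B at (5,0); v=(-1,2)
8. t=7/2 → T at (3/2,7); v=(-1,-2)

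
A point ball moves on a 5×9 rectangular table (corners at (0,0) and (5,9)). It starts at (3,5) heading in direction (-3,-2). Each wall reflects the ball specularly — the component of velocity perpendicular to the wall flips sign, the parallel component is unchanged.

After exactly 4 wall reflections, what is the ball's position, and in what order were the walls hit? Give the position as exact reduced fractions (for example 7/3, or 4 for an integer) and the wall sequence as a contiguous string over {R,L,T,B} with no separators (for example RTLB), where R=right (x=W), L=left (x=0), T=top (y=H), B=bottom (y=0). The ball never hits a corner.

Final position: (0,11/3)
Wall sequence: LBRL

1. t=1 → L at (0,3); v=(3,-2)
2. t=3/2 → B at (9/2,0); v=(3,2)
3. t=1/6 → R at (5,1/3); v=(-3,2)
4. t=5/3 → L at (0,11/3); v=(3,2)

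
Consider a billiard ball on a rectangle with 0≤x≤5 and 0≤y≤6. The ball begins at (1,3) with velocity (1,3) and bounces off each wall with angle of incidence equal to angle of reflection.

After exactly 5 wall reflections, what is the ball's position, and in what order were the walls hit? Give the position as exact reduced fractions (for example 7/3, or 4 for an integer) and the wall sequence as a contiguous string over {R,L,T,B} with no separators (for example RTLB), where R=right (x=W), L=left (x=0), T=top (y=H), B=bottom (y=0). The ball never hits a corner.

Final position: (2,0)
Wall sequence: TBRTB

1. t=1 → T at (2,6); v=(1,-3)
2. t=2 → B at (4,0); v=(1,3)
3. t=1 → R at (5,3); v=(-1,3)
4. t=1 → T at (4,6); v=(-1,-3)
5. t=2 → B at (2,0); v=(-1,3)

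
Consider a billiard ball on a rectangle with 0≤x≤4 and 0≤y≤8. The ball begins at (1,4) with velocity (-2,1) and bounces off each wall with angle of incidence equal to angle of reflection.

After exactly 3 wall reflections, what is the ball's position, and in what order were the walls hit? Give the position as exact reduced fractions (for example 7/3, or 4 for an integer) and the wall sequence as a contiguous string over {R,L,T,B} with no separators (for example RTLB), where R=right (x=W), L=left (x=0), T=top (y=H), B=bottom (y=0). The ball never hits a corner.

Final position: (1,8)
Wall sequence: LRT

1. t=1/2 → L at (0,9/2); v=(2,1)
2. t=2 → R at (4,13/2); v=(-2,1)
3. t=3/2 → T at (1,8); v=(-2,-1)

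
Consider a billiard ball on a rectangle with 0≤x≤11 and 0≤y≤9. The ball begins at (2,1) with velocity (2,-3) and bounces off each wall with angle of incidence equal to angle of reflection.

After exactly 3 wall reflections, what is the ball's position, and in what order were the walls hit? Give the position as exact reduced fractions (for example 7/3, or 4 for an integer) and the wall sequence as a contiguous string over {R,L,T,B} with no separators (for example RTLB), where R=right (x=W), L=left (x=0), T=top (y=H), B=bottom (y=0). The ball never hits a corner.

1. t=1/3 → B at (8/3,0); v=(2,3)
2. t=3 → T at (26/3,9); v=(2,-3)
3. t=7/6 → R at (11,11/2); v=(-2,-3)

Final position: (11,11/2)
Wall sequence: BTR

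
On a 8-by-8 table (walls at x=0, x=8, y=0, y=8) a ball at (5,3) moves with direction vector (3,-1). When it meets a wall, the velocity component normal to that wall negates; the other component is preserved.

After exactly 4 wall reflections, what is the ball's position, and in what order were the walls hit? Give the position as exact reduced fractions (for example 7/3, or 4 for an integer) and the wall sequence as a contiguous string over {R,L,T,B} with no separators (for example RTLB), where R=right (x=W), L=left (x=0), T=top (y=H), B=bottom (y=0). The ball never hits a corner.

Final position: (8,10/3)
Wall sequence: RBLR

1. t=1 → R at (8,2); v=(-3,-1)
2. t=2 → B at (2,0); v=(-3,1)
3. t=2/3 → L at (0,2/3); v=(3,1)
4. t=8/3 → R at (8,10/3); v=(-3,1)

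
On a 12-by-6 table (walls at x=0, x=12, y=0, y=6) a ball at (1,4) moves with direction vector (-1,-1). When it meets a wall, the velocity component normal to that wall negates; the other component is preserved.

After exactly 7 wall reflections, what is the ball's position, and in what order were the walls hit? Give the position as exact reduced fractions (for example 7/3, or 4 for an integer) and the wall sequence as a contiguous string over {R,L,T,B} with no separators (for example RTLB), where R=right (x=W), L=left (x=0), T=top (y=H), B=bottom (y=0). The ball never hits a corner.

Final position: (0,3)
Wall sequence: LBTRBTL

1. t=1 → L at (0,3); v=(1,-1)
2. t=3 → B at (3,0); v=(1,1)
3. t=6 → T at (9,6); v=(1,-1)
4. t=3 → R at (12,3); v=(-1,-1)
5. t=3 → B at (9,0); v=(-1,1)
6. t=6 → T at (3,6); v=(-1,-1)
7. t=3 → L at (0,3); v=(1,-1)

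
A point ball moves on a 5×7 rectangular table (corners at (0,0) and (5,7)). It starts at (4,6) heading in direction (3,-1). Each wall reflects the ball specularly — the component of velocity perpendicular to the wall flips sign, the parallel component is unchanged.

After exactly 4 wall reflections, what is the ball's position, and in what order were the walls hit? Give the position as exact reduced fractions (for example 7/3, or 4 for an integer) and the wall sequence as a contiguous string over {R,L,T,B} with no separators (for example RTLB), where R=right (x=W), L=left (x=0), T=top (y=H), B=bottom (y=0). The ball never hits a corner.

Final position: (0,2/3)
Wall sequence: RLRL

1. t=1/3 → R at (5,17/3); v=(-3,-1)
2. t=5/3 → L at (0,4); v=(3,-1)
3. t=5/3 → R at (5,7/3); v=(-3,-1)
4. t=5/3 → L at (0,2/3); v=(3,-1)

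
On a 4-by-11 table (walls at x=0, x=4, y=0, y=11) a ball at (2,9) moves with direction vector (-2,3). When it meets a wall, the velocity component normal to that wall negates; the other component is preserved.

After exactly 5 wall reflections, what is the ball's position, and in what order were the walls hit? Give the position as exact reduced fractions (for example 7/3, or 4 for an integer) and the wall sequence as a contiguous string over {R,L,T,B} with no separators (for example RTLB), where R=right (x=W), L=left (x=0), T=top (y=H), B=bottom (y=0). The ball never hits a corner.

1. t=2/3 → T at (2/3,11); v=(-2,-3)
2. t=1/3 → L at (0,10); v=(2,-3)
3. t=2 → R at (4,4); v=(-2,-3)
4. t=4/3 → B at (4/3,0); v=(-2,3)
5. t=2/3 → L at (0,2); v=(2,3)

Final position: (0,2)
Wall sequence: TLRBL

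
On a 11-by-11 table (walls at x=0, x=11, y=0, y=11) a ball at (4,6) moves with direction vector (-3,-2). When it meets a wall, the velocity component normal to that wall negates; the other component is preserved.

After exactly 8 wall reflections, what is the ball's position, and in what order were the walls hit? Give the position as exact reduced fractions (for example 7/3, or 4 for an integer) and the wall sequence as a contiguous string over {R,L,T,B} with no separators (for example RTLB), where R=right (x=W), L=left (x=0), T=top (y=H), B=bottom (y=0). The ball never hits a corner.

1. t=4/3 → L at (0,10/3); v=(3,-2)
2. t=5/3 → B at (5,0); v=(3,2)
3. t=2 → R at (11,4); v=(-3,2)
4. t=7/2 → T at (1/2,11); v=(-3,-2)
5. t=1/6 → L at (0,32/3); v=(3,-2)
6. t=11/3 → R at (11,10/3); v=(-3,-2)
7. t=5/3 → B at (6,0); v=(-3,2)
8. t=2 → L at (0,4); v=(3,2)

Final position: (0,4)
Wall sequence: LBRTLRBL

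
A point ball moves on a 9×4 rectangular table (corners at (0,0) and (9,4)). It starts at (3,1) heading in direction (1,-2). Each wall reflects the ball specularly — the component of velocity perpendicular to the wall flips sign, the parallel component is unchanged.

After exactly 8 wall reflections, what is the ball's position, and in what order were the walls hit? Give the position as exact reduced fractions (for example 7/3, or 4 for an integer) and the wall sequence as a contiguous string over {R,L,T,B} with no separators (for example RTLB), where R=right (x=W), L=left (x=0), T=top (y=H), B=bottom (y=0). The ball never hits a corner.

Final position: (5/2,0)
Wall sequence: BTBRTBTB

1. t=1/2 → B at (7/2,0); v=(1,2)
2. t=2 → T at (11/2,4); v=(1,-2)
3. t=2 → B at (15/2,0); v=(1,2)
4. t=3/2 → R at (9,3); v=(-1,2)
5. t=1/2 → T at (17/2,4); v=(-1,-2)
6. t=2 → B at (13/2,0); v=(-1,2)
7. t=2 → T at (9/2,4); v=(-1,-2)
8. t=2 → B at (5/2,0); v=(-1,2)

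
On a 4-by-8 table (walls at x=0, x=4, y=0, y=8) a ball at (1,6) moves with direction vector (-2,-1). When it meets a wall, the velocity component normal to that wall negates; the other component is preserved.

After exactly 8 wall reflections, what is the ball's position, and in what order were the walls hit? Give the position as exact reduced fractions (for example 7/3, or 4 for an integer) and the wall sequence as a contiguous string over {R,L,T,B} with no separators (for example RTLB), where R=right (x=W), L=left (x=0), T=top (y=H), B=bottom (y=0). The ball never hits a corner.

Final position: (0,13/2)
Wall sequence: LRLBRLRL

1. t=1/2 → L at (0,11/2); v=(2,-1)
2. t=2 → R at (4,7/2); v=(-2,-1)
3. t=2 → L at (0,3/2); v=(2,-1)
4. t=3/2 → B at (3,0); v=(2,1)
5. t=1/2 → R at (4,1/2); v=(-2,1)
6. t=2 → L at (0,5/2); v=(2,1)
7. t=2 → R at (4,9/2); v=(-2,1)
8. t=2 → L at (0,13/2); v=(2,1)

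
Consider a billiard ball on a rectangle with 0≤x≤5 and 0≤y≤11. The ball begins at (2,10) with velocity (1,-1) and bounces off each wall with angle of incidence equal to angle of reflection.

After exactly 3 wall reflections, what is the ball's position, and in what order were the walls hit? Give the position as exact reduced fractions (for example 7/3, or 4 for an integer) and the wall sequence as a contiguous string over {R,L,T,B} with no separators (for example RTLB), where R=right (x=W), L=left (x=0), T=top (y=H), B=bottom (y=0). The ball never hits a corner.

Final position: (2,0)
Wall sequence: RLB

1. t=3 → R at (5,7); v=(-1,-1)
2. t=5 → L at (0,2); v=(1,-1)
3. t=2 → B at (2,0); v=(1,1)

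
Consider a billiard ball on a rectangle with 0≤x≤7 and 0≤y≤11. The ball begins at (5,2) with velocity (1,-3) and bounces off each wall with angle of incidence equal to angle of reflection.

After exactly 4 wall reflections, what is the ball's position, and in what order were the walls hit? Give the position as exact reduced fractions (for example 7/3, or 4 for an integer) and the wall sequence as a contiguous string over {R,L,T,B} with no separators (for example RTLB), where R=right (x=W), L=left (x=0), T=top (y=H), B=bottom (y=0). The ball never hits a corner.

1. t=2/3 → B at (17/3,0); v=(1,3)
2. t=4/3 → R at (7,4); v=(-1,3)
3. t=7/3 → T at (14/3,11); v=(-1,-3)
4. t=11/3 → B at (1,0); v=(-1,3)

Final position: (1,0)
Wall sequence: BRTB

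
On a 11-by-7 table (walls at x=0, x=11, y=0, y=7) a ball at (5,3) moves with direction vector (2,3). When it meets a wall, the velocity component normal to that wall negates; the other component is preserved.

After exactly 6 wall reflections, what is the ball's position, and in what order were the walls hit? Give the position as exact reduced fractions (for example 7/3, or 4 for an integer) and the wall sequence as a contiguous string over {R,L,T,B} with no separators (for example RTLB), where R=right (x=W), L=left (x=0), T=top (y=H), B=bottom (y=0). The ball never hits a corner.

1. t=4/3 → T at (23/3,7); v=(2,-3)
2. t=5/3 → R at (11,2); v=(-2,-3)
3. t=2/3 → B at (29/3,0); v=(-2,3)
4. t=7/3 → T at (5,7); v=(-2,-3)
5. t=7/3 → B at (1/3,0); v=(-2,3)
6. t=1/6 → L at (0,1/2); v=(2,3)

Final position: (0,1/2)
Wall sequence: TRBTBL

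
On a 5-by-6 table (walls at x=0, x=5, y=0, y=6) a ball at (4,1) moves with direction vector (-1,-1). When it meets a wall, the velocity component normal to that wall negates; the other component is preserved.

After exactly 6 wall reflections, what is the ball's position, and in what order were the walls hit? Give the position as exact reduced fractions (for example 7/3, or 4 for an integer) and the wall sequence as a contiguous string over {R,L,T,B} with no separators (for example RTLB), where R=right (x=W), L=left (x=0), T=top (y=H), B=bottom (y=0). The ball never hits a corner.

1. t=1 → B at (3,0); v=(-1,1)
2. t=3 → L at (0,3); v=(1,1)
3. t=3 → T at (3,6); v=(1,-1)
4. t=2 → R at (5,4); v=(-1,-1)
5. t=4 → B at (1,0); v=(-1,1)
6. t=1 → L at (0,1); v=(1,1)

Final position: (0,1)
Wall sequence: BLTRBL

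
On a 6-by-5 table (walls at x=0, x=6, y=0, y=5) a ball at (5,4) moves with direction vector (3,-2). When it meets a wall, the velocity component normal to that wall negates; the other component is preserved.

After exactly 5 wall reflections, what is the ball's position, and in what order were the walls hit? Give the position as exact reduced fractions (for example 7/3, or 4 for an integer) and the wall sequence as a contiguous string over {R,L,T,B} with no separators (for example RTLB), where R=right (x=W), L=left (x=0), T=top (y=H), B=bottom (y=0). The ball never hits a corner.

1. t=1/3 → R at (6,10/3); v=(-3,-2)
2. t=5/3 → B at (1,0); v=(-3,2)
3. t=1/3 → L at (0,2/3); v=(3,2)
4. t=2 → R at (6,14/3); v=(-3,2)
5. t=1/6 → T at (11/2,5); v=(-3,-2)

Final position: (11/2,5)
Wall sequence: RBLRT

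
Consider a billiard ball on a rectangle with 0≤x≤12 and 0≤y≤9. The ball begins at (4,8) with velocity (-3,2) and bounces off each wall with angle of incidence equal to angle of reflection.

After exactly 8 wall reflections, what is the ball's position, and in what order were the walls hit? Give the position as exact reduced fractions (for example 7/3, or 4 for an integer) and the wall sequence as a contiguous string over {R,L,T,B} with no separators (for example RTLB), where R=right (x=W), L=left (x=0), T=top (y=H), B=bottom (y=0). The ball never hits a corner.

1. t=1/2 → T at (5/2,9); v=(-3,-2)
2. t=5/6 → L at (0,22/3); v=(3,-2)
3. t=11/3 → B at (11,0); v=(3,2)
4. t=1/3 → R at (12,2/3); v=(-3,2)
5. t=4 → L at (0,26/3); v=(3,2)
6. t=1/6 → T at (1/2,9); v=(3,-2)
7. t=23/6 → R at (12,4/3); v=(-3,-2)
8. t=2/3 → B at (10,0); v=(-3,2)

Final position: (10,0)
Wall sequence: TLBRLTRB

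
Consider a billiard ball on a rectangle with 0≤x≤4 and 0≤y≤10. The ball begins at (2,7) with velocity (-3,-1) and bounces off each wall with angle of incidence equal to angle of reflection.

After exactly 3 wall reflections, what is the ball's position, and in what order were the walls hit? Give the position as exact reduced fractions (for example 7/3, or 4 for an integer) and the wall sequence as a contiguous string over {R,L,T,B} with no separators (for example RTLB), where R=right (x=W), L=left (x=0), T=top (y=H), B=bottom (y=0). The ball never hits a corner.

Final position: (0,11/3)
Wall sequence: LRL

1. t=2/3 → L at (0,19/3); v=(3,-1)
2. t=4/3 → R at (4,5); v=(-3,-1)
3. t=4/3 → L at (0,11/3); v=(3,-1)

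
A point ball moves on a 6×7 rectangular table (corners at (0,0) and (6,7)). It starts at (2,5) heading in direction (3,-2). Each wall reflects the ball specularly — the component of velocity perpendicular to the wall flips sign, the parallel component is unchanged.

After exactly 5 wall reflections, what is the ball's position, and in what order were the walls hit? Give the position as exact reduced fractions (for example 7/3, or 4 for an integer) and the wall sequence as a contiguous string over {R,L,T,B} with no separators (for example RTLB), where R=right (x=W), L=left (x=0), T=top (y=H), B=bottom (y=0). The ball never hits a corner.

Final position: (4,7)
Wall sequence: RBLRT

1. t=4/3 → R at (6,7/3); v=(-3,-2)
2. t=7/6 → B at (5/2,0); v=(-3,2)
3. t=5/6 → L at (0,5/3); v=(3,2)
4. t=2 → R at (6,17/3); v=(-3,2)
5. t=2/3 → T at (4,7); v=(-3,-2)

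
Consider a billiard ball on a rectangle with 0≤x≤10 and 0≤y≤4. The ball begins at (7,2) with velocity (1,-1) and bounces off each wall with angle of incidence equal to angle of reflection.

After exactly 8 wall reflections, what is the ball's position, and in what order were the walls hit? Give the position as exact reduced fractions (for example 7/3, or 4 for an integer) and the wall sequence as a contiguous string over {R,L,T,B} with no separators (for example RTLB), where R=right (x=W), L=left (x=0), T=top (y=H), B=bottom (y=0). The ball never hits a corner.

1. t=2 → B at (9,0); v=(1,1)
2. t=1 → R at (10,1); v=(-1,1)
3. t=3 → T at (7,4); v=(-1,-1)
4. t=4 → B at (3,0); v=(-1,1)
5. t=3 → L at (0,3); v=(1,1)
6. t=1 → T at (1,4); v=(1,-1)
7. t=4 → B at (5,0); v=(1,1)
8. t=4 → T at (9,4); v=(1,-1)

Final position: (9,4)
Wall sequence: BRTBLTBT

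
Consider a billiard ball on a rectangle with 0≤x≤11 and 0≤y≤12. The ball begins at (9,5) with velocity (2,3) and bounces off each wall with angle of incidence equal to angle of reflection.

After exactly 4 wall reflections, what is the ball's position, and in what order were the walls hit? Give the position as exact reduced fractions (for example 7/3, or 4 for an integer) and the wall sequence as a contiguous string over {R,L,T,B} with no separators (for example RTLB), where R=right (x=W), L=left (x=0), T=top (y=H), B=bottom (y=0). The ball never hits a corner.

1. t=1 → R at (11,8); v=(-2,3)
2. t=4/3 → T at (25/3,12); v=(-2,-3)
3. t=4 → B at (1/3,0); v=(-2,3)
4. t=1/6 → L at (0,1/2); v=(2,3)

Final position: (0,1/2)
Wall sequence: RTBL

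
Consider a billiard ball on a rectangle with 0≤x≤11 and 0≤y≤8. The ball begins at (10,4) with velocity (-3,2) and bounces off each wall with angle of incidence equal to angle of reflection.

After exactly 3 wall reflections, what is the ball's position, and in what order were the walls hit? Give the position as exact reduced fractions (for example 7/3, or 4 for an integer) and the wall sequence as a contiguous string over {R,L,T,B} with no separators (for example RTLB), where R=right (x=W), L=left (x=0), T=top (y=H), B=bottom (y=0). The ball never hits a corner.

1. t=2 → T at (4,8); v=(-3,-2)
2. t=4/3 → L at (0,16/3); v=(3,-2)
3. t=8/3 → B at (8,0); v=(3,2)

Final position: (8,0)
Wall sequence: TLB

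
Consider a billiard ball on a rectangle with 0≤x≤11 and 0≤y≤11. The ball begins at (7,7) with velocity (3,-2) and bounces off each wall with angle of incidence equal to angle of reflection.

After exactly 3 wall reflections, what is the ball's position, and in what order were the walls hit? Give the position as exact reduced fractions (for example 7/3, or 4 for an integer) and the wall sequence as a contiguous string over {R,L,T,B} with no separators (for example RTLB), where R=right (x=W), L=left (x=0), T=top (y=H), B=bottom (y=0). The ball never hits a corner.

1. t=4/3 → R at (11,13/3); v=(-3,-2)
2. t=13/6 → B at (9/2,0); v=(-3,2)
3. t=3/2 → L at (0,3); v=(3,2)

Final position: (0,3)
Wall sequence: RBL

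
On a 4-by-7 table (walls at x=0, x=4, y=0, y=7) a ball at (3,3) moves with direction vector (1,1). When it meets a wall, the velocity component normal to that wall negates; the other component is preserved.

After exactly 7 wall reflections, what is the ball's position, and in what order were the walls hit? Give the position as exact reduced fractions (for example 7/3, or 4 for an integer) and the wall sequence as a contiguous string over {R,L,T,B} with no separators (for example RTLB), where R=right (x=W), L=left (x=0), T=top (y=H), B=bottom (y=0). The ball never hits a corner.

1. t=1 → R at (4,4); v=(-1,1)
2. t=3 → T at (1,7); v=(-1,-1)
3. t=1 → L at (0,6); v=(1,-1)
4. t=4 → R at (4,2); v=(-1,-1)
5. t=2 → B at (2,0); v=(-1,1)
6. t=2 → L at (0,2); v=(1,1)
7. t=4 → R at (4,6); v=(-1,1)

Final position: (4,6)
Wall sequence: RTLRBLR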